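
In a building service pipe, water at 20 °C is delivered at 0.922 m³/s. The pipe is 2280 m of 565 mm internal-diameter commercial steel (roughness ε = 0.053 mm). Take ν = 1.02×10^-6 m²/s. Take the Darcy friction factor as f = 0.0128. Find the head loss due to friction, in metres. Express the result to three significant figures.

V = 4Q/(πD²) = 4·0.922/(π·0.565²) = 3.677 m/s
h_f = f(L/D)V²/(2g) = 0.01280·(2280/0.565)·3.677²/(2·9.81) = 35.60 m

h_f ≈ 35.6 m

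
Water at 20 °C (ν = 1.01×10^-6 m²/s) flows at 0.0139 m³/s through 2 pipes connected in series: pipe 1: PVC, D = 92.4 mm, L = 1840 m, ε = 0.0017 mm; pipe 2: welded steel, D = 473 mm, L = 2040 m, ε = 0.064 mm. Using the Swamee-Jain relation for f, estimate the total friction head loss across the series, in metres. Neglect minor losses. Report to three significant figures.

Pipe 1: V = 2.073 m/s, Re = 1.90×10^5, ε/D = 1.84×10^-5, f = 0.01586, h_1 = f(L/D)V²/2g = 69.16 m
Pipe 2: V = 0.07910 m/s, Re = 3.70×10^4, ε/D = 1.35×10^-4, f = 0.02270, h_2 = f(L/D)V²/2g = 0.03123 m
Series → Q common, losses add: H = Σh = 69.19 m

H ≈ 69.2 m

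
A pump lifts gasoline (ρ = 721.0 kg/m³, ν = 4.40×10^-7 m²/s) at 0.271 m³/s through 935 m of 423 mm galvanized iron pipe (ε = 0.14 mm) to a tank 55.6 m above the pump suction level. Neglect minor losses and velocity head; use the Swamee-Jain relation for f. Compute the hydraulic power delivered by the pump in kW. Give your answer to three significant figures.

P_hyd ≈ 119 kW

V = 4Q/(πD²) = 1.928 m/s; Re = 1.85×10^6; ε/D = 3.31×10^-4; f = 0.01571
h_f = f(L/D)V²/2g = 6.582 m
Total head H = z + h_f = 55.6 + 6.582 = 62.18 m
P_hyd = ρgQH = 721.0·9.81·0.271·62.18 = 119.2 kW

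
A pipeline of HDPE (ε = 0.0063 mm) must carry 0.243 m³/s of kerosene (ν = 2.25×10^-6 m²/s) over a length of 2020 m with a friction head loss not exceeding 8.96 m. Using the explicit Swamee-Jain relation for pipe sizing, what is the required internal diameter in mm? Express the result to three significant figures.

D ≈ 443 mm

Swamee-Jain (Type III): D = 0.66·[ε^1.25·(LQ²/(gh_f))^4.75 + ν·Q^9.4·(L/(gh_f))^5.2]^0.04
LQ²/(gh_f) = 1.357; L/(gh_f) = 22.98
Term 1 = ε^1.25·(…)^4.75 = 1.35×10^-6; Term 2 = ν·Q^9.4·(…)^5.2 = 4.53×10^-5
D = 0.66·(1.35×10^-6 + 4.53×10^-5)^0.04 = 0.4429 m = 443 mm
Check: V = 1.58 m/s, Re = 3.10×10^5, f = 0.01445, h_f = 8.36 m ≈ 8.96 m ✓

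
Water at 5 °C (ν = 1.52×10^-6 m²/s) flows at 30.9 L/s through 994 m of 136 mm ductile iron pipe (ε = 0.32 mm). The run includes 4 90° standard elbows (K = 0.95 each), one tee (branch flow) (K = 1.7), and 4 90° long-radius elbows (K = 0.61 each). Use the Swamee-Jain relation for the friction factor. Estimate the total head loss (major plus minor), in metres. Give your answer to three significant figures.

V = 4Q/(πD²) = 2.127 m/s; V²/2g = 0.2306 m
Re = 1.90×10^5, ε/D = 0.00235 → f = 0.02548 (Swamee-Jain)
Major: h_f = f(L/D)·V²/2g = 0.02548·7309·0.2306 = 42.95 m
Minor: ΣK = 7.94; h_m = ΣK·V²/2g = 1.831 m
Total H_L = 42.95 + 1.831 = 44.78 m

H_L ≈ 44.8 m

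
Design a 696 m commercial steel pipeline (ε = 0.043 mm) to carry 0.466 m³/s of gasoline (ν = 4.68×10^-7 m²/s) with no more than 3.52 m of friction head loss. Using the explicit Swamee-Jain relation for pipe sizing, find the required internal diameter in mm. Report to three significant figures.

D ≈ 538 mm

Swamee-Jain (Type III): D = 0.66·[ε^1.25·(LQ²/(gh_f))^4.75 + ν·Q^9.4·(L/(gh_f))^5.2]^0.04
LQ²/(gh_f) = 4.377; L/(gh_f) = 20.16
Term 1 = ε^1.25·(…)^4.75 = 0.00387; Term 2 = ν·Q^9.4·(…)^5.2 = 0.00217
D = 0.66·(0.00387 + 0.00217)^0.04 = 0.5380 m = 538 mm
Check: V = 2.05 m/s, Re = 2.36×10^6, f = 0.01239, h_f = 3.43 m ≈ 3.52 m ✓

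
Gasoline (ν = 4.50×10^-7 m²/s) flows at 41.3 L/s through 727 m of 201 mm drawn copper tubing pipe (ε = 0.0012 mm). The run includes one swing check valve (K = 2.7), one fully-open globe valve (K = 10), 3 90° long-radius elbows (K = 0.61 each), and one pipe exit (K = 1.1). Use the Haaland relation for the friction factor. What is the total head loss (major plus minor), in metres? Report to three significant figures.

V = 4Q/(πD²) = 1.302 m/s; V²/2g = 0.08634 m
Re = 5.81×10^5, ε/D = 5.97×10^-6 → f = 0.01279 (Haaland)
Major: h_f = f(L/D)·V²/2g = 0.01279·3617·0.08634 = 3.995 m
Minor: ΣK = 15.6; h_m = ΣK·V²/2g = 1.350 m
Total H_L = 3.995 + 1.350 = 5.344 m

H_L ≈ 5.34 m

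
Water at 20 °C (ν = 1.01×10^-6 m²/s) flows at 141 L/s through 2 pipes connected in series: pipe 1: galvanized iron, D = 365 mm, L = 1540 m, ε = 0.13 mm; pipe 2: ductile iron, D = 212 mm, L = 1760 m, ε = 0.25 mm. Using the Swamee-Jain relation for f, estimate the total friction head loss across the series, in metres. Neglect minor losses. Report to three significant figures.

H ≈ 147 m

Pipe 1: V = 1.348 m/s, Re = 4.87×10^5, ε/D = 3.56×10^-4, f = 0.01683, h_1 = f(L/D)V²/2g = 6.572 m
Pipe 2: V = 3.994 m/s, Re = 8.38×10^5, ε/D = 0.00118, f = 0.02086, h_2 = f(L/D)V²/2g = 140.9 m
Series → Q common, losses add: H = Σh = 147.4 m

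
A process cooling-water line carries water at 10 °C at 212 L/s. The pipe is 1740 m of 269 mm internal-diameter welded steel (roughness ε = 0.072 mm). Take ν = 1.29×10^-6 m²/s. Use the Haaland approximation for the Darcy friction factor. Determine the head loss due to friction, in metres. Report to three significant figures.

h_f ≈ 71.0 m

V = 4Q/(πD²) = 4·0.212/(π·0.269²) = 3.730 m/s
Re = VD/ν = 3.730·0.269/1.29×10^-6 = 7.78×10^5 → turbulent
ε/D = 0.072/269 = 2.68×10^-4
Haaland: f = 0.01548
h_f = f(L/D)V²/(2g) = 0.01548·(1740/0.269)·3.730²/(2·9.81) = 71.00 m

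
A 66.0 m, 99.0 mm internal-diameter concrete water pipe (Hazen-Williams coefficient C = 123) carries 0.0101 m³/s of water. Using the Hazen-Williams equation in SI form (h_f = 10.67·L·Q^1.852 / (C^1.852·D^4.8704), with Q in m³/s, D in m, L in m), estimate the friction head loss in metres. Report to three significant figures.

h_f ≈ 1.49 m

h_f = 10.67·66.0·0.0101^1.852 / (123^1.852·0.0990^4.8704) = 1.489 m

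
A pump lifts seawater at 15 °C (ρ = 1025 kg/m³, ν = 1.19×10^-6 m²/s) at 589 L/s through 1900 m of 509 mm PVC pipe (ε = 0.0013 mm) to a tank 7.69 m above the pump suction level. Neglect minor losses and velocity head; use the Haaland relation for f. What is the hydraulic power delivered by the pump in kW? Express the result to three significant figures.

P_hyd ≈ 152 kW

V = 4Q/(πD²) = 2.895 m/s; Re = 1.24×10^6; ε/D = 2.55×10^-6; f = 0.01123
h_f = f(L/D)V²/2g = 17.90 m
Total head H = z + h_f = 7.69 + 17.90 = 25.59 m
P_hyd = ρgQH = 1025·9.81·0.589·25.59 = 151.6 kW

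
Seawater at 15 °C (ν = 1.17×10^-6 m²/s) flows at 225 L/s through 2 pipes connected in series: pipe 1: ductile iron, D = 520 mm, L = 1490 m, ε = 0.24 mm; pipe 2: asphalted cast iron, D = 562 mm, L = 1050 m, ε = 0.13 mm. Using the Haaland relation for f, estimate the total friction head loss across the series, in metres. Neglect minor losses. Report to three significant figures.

H ≈ 4.08 m

Pipe 1: V = 1.059 m/s, Re = 4.71×10^5, ε/D = 4.62×10^-4, f = 0.01738, h_1 = f(L/D)V²/2g = 2.849 m
Pipe 2: V = 0.9070 m/s, Re = 4.36×10^5, ε/D = 2.31×10^-4, f = 0.01575, h_2 = f(L/D)V²/2g = 1.234 m
Series → Q common, losses add: H = Σh = 4.082 m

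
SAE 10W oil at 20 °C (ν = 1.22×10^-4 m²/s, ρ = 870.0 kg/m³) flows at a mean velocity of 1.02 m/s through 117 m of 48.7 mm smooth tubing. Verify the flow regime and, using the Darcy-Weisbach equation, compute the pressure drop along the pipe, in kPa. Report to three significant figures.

Δp ≈ 171 kPa

Re = VD/ν = 1.02·0.04870/1.22×10^-4 = 407 → laminar (Re < 2300)
f = 64/Re = 0.1572
h_f = f(L/D)V²/(2g) = 0.1572·(117/0.04870)·1.02²/(2·9.81) = 20.02 m
Δp = ρg·h_f = 870.0·9.81·20.02 = 170.9 kPa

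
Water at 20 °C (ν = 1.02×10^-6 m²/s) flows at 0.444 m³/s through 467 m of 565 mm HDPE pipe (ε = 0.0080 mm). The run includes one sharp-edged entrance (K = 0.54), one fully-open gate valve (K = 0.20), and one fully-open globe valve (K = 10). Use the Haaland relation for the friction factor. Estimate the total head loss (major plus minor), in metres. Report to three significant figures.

V = 4Q/(πD²) = 1.771 m/s; V²/2g = 0.1598 m
Re = 9.81×10^5, ε/D = 1.42×10^-5 → f = 0.01188 (Haaland)
Major: h_f = f(L/D)·V²/2g = 0.01188·826.5·0.1598 = 1.570 m
Minor: ΣK = 10.7; h_m = ΣK·V²/2g = 1.717 m
Total H_L = 1.570 + 1.717 = 3.287 m

H_L ≈ 3.29 m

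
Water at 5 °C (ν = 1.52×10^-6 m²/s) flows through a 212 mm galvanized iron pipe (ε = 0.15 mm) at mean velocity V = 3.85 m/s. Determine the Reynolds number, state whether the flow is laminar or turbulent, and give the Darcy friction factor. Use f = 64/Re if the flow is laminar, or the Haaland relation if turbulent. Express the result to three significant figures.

Re ≈ 5.37×10^5; turbulent; f ≈ 0.0187

Re = VD/ν = 3.850·0.212/1.52×10^-6 = 5.37×10^5
Re > 4000 → turbulent; ε/D = 7.08×10^-4
Haaland: f = 0.01874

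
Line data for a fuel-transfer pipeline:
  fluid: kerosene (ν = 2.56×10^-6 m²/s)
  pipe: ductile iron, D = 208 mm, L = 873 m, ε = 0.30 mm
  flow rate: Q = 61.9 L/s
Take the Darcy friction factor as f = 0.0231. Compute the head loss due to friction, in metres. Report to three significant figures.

h_f ≈ 16.4 m

V = 4Q/(πD²) = 4·0.0619/(π·0.208²) = 1.822 m/s
h_f = f(L/D)V²/(2g) = 0.02310·(873/0.208)·1.822²/(2·9.81) = 16.40 m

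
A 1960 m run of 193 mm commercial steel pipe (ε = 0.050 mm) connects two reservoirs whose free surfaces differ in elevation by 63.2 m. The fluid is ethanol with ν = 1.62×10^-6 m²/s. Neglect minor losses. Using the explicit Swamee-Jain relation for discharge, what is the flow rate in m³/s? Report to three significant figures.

Swamee-Jain (Type II): Q = -0.965·√(gD⁵h_f/L)·ln[ε/(3.7D) + √(3.17ν²L/(gD³h_f))]
√(gD⁵h_f/L) = √(9.81·0.193⁵·63.2/1960) = 0.009204
ε/(3.7D) = 7.00×10^-5; √(3.17ν²L/(gD³h_f)) = 6.05×10^-5
Q = -0.965·0.009204·ln(1.305×10^-4) = 0.07944 m³/s
Check: V = 2.72 m/s, Re = 3.23×10^5, f = 0.01664, h_f = 63.5 m ≈ 63.2 m ✓

Q ≈ 0.0794 m³/s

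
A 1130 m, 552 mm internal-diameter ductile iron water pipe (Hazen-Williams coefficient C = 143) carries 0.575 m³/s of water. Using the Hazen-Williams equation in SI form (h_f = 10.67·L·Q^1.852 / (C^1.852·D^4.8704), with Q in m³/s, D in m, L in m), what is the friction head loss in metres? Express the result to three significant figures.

h_f = 10.67·1130·0.575^1.852 / (143^1.852·0.552^4.8704) = 7.968 m

h_f ≈ 7.97 m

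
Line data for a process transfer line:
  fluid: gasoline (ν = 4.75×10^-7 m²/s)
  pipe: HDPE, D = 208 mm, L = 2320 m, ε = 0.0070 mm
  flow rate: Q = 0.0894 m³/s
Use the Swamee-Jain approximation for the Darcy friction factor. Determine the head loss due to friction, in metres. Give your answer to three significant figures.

h_f ≈ 47.8 m

V = 4Q/(πD²) = 4·0.0894/(π·0.208²) = 2.631 m/s
Re = VD/ν = 2.631·0.208/4.75×10^-7 = 1.15×10^6 → turbulent
ε/D = 0.0070/208 = 3.37×10^-5
Swamee-Jain: f = 0.01216
h_f = f(L/D)V²/(2g) = 0.01216·(2320/0.208)·2.631²/(2·9.81) = 47.85 m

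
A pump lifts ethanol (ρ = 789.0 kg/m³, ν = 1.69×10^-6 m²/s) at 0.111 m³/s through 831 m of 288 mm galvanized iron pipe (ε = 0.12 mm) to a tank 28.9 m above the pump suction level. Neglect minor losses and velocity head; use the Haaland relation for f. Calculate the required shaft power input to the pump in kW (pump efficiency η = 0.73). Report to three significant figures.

V = 4Q/(πD²) = 1.704 m/s; Re = 2.90×10^5; ε/D = 4.17×10^-4; f = 0.01762
h_f = f(L/D)V²/2g = 7.521 m
Total head H = z + h_f = 28.9 + 7.521 = 36.42 m
P_hyd = ρgQH = 789.0·9.81·0.111·36.42 = 31.29 kW
P_shaft = P_hyd/η = 31.29/0.73 = 42.86 kW

P_shaft ≈ 42.9 kW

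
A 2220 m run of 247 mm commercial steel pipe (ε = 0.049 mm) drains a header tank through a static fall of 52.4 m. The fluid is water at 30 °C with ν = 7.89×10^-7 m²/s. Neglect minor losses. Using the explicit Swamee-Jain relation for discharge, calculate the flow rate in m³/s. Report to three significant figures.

Swamee-Jain (Type II): Q = -0.965·√(gD⁵h_f/L)·ln[ε/(3.7D) + √(3.17ν²L/(gD³h_f))]
√(gD⁵h_f/L) = √(9.81·0.247⁵·52.4/2220) = 0.01459
ε/(3.7D) = 5.36×10^-5; √(3.17ν²L/(gD³h_f)) = 2.38×10^-5
Q = -0.965·0.01459·ln(7.740×10^-5) = 0.1333 m³/s
Check: V = 2.78 m/s, Re = 8.71×10^5, f = 0.01487, h_f = 52.7 m ≈ 52.4 m ✓

Q ≈ 0.133 m³/s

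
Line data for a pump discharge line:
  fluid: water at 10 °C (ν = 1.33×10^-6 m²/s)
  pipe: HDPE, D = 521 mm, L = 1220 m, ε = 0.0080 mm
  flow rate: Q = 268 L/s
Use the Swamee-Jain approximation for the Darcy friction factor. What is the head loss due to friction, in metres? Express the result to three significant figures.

h_f ≈ 2.52 m

V = 4Q/(πD²) = 4·0.268/(π·0.521²) = 1.257 m/s
Re = VD/ν = 1.257·0.521/1.33×10^-6 = 4.92×10^5 → turbulent
ε/D = 0.0080/521 = 1.54×10^-5
Swamee-Jain: f = 0.01337
h_f = f(L/D)V²/(2g) = 0.01337·(1220/0.521)·1.257²/(2·9.81) = 2.521 m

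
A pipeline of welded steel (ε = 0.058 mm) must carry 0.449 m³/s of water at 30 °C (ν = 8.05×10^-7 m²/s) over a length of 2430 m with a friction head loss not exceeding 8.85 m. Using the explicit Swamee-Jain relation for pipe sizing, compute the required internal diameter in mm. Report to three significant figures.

Swamee-Jain (Type III): D = 0.66·[ε^1.25·(LQ²/(gh_f))^4.75 + ν·Q^9.4·(L/(gh_f))^5.2]^0.04
LQ²/(gh_f) = 5.643; L/(gh_f) = 27.99
Term 1 = ε^1.25·(…)^4.75 = 0.0188; Term 2 = ν·Q^9.4·(…)^5.2 = 0.0145
D = 0.66·(0.0188 + 0.0145)^0.04 = 0.5760 m = 576 mm
Check: V = 1.72 m/s, Re = 1.23×10^6, f = 0.01330, h_f = 8.49 m ≈ 8.85 m ✓

D ≈ 576 mm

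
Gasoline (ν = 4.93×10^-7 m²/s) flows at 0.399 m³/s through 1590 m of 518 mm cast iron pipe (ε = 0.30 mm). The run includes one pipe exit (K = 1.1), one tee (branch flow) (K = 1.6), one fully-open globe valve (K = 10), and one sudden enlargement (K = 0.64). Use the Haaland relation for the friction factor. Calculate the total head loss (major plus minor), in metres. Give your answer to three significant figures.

H_L ≈ 12.3 m

V = 4Q/(πD²) = 1.893 m/s; V²/2g = 0.1827 m
Re = 1.99×10^6, ε/D = 5.79×10^-4 → f = 0.01750 (Haaland)
Major: h_f = f(L/D)·V²/2g = 0.01750·3069·0.1827 = 9.815 m
Minor: ΣK = 13.3; h_m = ΣK·V²/2g = 2.437 m
Total H_L = 9.815 + 2.437 = 12.25 m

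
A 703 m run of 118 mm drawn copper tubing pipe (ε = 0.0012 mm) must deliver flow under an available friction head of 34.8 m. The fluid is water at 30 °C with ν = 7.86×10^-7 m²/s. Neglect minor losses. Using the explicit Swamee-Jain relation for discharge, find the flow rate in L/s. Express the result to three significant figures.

Q ≈ 31.7 L/s

Swamee-Jain (Type II): Q = -0.965·√(gD⁵h_f/L)·ln[ε/(3.7D) + √(3.17ν²L/(gD³h_f))]
√(gD⁵h_f/L) = √(9.81·0.118⁵·34.8/703) = 0.003333
ε/(3.7D) = 2.75×10^-6; √(3.17ν²L/(gD³h_f)) = 4.95×10^-5
Q = -0.965·0.003333·ln(5.229×10^-5) = 0.03171 m³/s
Check: V = 2.90 m/s, Re = 4.35×10^5, f = 0.01357, h_f = 34.6 m ≈ 34.8 m ✓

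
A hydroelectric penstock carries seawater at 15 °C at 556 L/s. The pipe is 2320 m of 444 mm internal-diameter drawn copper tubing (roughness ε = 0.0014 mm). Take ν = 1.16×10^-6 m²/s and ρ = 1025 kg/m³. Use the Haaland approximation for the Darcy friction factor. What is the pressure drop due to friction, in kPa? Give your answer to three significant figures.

Δp ≈ 382 kPa

V = 4Q/(πD²) = 4·0.556/(π·0.444²) = 3.591 m/s
Re = VD/ν = 3.591·0.444/1.16×10^-6 = 1.37×10^6 → turbulent
ε/D = 0.0014/444 = 3.15×10^-6
Haaland: f = 0.01106
h_f = f(L/D)V²/(2g) = 0.01106·(2320/0.444)·3.591²/(2·9.81) = 37.97 m
Δp = ρg·h_f = 1025·9.81·37.97 = 381.8 kPa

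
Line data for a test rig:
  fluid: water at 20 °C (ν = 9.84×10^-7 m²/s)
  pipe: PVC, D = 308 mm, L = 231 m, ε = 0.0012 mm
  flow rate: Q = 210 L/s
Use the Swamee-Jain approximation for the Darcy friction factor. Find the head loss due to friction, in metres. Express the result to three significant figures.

h_f ≈ 3.63 m

V = 4Q/(πD²) = 4·0.210/(π·0.308²) = 2.819 m/s
Re = VD/ν = 2.819·0.308/9.84×10^-7 = 8.82×10^5 → turbulent
ε/D = 0.0012/308 = 3.90×10^-6
Swamee-Jain: f = 0.01195
h_f = f(L/D)V²/(2g) = 0.01195·(231/0.308)·2.819²/(2·9.81) = 3.628 m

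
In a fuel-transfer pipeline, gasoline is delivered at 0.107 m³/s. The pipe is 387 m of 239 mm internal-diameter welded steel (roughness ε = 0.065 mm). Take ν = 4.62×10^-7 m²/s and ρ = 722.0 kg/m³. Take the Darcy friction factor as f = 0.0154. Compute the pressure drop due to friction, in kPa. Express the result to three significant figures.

Δp ≈ 51.2 kPa

V = 4Q/(πD²) = 4·0.107/(π·0.239²) = 2.385 m/s
h_f = f(L/D)V²/(2g) = 0.01540·(387/0.239)·2.385²/(2·9.81) = 7.230 m
Δp = ρg·h_f = 722.0·9.81·7.230 = 51.21 kPa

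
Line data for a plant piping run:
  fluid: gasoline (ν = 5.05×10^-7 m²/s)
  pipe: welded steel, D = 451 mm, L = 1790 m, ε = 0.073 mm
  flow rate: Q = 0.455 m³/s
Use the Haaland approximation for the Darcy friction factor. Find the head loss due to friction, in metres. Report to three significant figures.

h_f ≈ 22.3 m

V = 4Q/(πD²) = 4·0.455/(π·0.451²) = 2.848 m/s
Re = VD/ν = 2.848·0.451/5.05×10^-7 = 2.54×10^6 → turbulent
ε/D = 0.073/451 = 1.62×10^-4
Haaland: f = 0.01360
h_f = f(L/D)V²/(2g) = 0.01360·(1790/0.451)·2.848²/(2·9.81) = 22.32 m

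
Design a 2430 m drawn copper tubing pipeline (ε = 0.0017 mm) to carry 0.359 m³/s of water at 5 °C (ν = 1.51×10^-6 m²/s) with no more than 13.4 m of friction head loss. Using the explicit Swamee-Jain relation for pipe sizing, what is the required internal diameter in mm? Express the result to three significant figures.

Swamee-Jain (Type III): D = 0.66·[ε^1.25·(LQ²/(gh_f))^4.75 + ν·Q^9.4·(L/(gh_f))^5.2]^0.04
LQ²/(gh_f) = 2.382; L/(gh_f) = 18.49
Term 1 = ε^1.25·(…)^4.75 = 3.79×10^-6; Term 2 = ν·Q^9.4·(…)^5.2 = 3.84×10^-4
D = 0.66·(3.79×10^-6 + 3.84×10^-4)^0.04 = 0.4820 m = 482 mm
Check: V = 1.97 m/s, Re = 6.28×10^5, f = 0.01264, h_f = 12.6 m ≈ 13.4 m ✓

D ≈ 482 mm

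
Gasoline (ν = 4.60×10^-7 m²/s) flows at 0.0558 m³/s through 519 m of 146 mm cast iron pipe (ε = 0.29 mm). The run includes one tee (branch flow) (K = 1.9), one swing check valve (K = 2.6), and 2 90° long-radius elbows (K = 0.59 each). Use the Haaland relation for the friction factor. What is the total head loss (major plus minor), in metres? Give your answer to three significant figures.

V = 4Q/(πD²) = 3.333 m/s; V²/2g = 0.5662 m
Re = 1.06×10^6, ε/D = 0.00199 → f = 0.02358 (Haaland)
Major: h_f = f(L/D)·V²/2g = 0.02358·3555·0.5662 = 47.46 m
Minor: ΣK = 5.68; h_m = ΣK·V²/2g = 3.216 m
Total H_L = 47.46 + 3.216 = 50.68 m

H_L ≈ 50.7 m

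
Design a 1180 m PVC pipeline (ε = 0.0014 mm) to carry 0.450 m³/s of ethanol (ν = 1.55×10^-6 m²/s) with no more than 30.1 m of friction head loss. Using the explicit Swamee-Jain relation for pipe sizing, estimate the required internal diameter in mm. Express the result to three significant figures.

Swamee-Jain (Type III): D = 0.66·[ε^1.25·(LQ²/(gh_f))^4.75 + ν·Q^9.4·(L/(gh_f))^5.2]^0.04
LQ²/(gh_f) = 0.8092; L/(gh_f) = 3.996
Term 1 = ε^1.25·(…)^4.75 = 1.76×10^-8; Term 2 = ν·Q^9.4·(…)^5.2 = 1.15×10^-6
D = 0.66·(1.76×10^-8 + 1.15×10^-6)^0.04 = 0.3821 m = 382 mm
Check: V = 3.92 m/s, Re = 9.67×10^5, f = 0.01176, h_f = 28.5 m ≈ 30.1 m ✓

D ≈ 382 mm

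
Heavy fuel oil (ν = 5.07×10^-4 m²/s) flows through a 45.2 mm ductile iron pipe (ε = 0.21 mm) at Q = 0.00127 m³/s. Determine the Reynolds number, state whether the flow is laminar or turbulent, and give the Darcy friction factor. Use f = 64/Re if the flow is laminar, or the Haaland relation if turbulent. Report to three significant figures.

V = 4Q/(πD²) = 0.7915 m/s
Re = VD/ν = 0.7915·0.0452/5.07×10^-4 = 70.6
Re < 2300 → laminar → f = 64/Re = 0.9070

Re ≈ 70.6; laminar; f = 64/Re ≈ 0.907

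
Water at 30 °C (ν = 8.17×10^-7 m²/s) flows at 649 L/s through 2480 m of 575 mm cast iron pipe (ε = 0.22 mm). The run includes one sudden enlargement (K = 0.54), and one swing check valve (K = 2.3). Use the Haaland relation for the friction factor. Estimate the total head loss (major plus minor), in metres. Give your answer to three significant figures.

V = 4Q/(πD²) = 2.499 m/s; V²/2g = 0.3184 m
Re = 1.76×10^6, ε/D = 3.83×10^-4 → f = 0.01608 (Haaland)
Major: h_f = f(L/D)·V²/2g = 0.01608·4313·0.3184 = 22.08 m
Minor: ΣK = 2.84; h_m = ΣK·V²/2g = 0.9042 m
Total H_L = 22.08 + 0.9042 = 22.99 m

H_L ≈ 23.0 m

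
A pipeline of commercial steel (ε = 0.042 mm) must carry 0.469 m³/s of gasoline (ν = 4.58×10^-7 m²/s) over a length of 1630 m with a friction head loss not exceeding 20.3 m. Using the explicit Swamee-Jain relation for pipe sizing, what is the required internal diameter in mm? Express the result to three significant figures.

D ≈ 452 mm

Swamee-Jain (Type III): D = 0.66·[ε^1.25·(LQ²/(gh_f))^4.75 + ν·Q^9.4·(L/(gh_f))^5.2]^0.04
LQ²/(gh_f) = 1.800; L/(gh_f) = 8.185
Term 1 = ε^1.25·(…)^4.75 = 5.52×10^-5; Term 2 = ν·Q^9.4·(…)^5.2 = 2.08×10^-5
D = 0.66·(5.52×10^-5 + 2.08×10^-5)^0.04 = 0.4516 m = 452 mm
Check: V = 2.93 m/s, Re = 2.89×10^6, f = 0.01252, h_f = 19.7 m ≈ 20.3 m ✓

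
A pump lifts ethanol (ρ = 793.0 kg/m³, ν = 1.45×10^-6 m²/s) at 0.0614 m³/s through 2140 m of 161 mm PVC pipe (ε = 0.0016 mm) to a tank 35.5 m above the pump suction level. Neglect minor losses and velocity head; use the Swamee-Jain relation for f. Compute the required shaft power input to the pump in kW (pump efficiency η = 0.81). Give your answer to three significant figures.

V = 4Q/(πD²) = 3.016 m/s; Re = 3.35×10^5; ε/D = 9.94×10^-6; f = 0.01421
h_f = f(L/D)V²/2g = 87.55 m
Total head H = z + h_f = 35.5 + 87.55 = 123.0 m
P_hyd = ρgQH = 793.0·9.81·0.0614·123.0 = 58.77 kW
P_shaft = P_hyd/η = 58.77/0.81 = 72.56 kW

P_shaft ≈ 72.6 kW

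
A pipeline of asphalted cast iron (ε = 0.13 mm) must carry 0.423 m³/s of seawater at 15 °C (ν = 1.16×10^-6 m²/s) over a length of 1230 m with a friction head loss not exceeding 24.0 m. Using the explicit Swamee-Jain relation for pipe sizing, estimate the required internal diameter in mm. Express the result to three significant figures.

D ≈ 419 mm

Swamee-Jain (Type III): D = 0.66·[ε^1.25·(LQ²/(gh_f))^4.75 + ν·Q^9.4·(L/(gh_f))^5.2]^0.04
LQ²/(gh_f) = 0.9348; L/(gh_f) = 5.224
Term 1 = ε^1.25·(…)^4.75 = 1.01×10^-5; Term 2 = ν·Q^9.4·(…)^5.2 = 1.93×10^-6
D = 0.66·(1.01×10^-5 + 1.93×10^-6)^0.04 = 0.4195 m = 419 mm
Check: V = 3.06 m/s, Re = 1.11×10^6, f = 0.01578, h_f = 22.1 m ≈ 24.0 m ✓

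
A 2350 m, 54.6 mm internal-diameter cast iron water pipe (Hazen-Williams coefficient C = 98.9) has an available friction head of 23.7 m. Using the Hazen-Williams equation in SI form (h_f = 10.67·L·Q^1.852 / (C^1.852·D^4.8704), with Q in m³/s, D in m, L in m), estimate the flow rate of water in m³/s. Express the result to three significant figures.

Rearranging: Q = [h_f·C^1.852·D^4.8704 / (10.67·L)]^(1/1.852)
Q = [23.7·98.9^1.852·0.0546^4.8704 / (10.67·2350)]^0.540 = 0.001099 m³/s

Q ≈ 0.00110 m³/s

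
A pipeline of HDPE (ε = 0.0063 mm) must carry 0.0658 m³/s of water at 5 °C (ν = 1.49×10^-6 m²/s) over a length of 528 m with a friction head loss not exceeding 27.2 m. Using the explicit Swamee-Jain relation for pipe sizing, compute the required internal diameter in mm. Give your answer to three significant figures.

D ≈ 161 mm

Swamee-Jain (Type III): D = 0.66·[ε^1.25·(LQ²/(gh_f))^4.75 + ν·Q^9.4·(L/(gh_f))^5.2]^0.04
LQ²/(gh_f) = 0.008567; L/(gh_f) = 1.979
Term 1 = ε^1.25·(…)^4.75 = 4.79×10^-17; Term 2 = ν·Q^9.4·(…)^5.2 = 4.03×10^-16
D = 0.66·(4.79×10^-17 + 4.03×10^-16)^0.04 = 0.1606 m = 161 mm
Check: V = 3.25 m/s, Re = 3.50×10^5, f = 0.01445, h_f = 25.6 m ≈ 27.2 m ✓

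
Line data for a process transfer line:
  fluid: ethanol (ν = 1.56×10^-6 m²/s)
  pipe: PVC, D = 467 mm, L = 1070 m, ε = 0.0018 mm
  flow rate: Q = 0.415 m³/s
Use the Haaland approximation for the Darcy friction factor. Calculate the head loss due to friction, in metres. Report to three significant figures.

V = 4Q/(πD²) = 4·0.415/(π·0.467²) = 2.423 m/s
Re = VD/ν = 2.423·0.467/1.56×10^-6 = 7.25×10^5 → turbulent
ε/D = 0.0018/467 = 3.85×10^-6
Haaland: f = 0.01229
h_f = f(L/D)V²/(2g) = 0.01229·(1070/0.467)·2.423²/(2·9.81) = 8.425 m

h_f ≈ 8.42 m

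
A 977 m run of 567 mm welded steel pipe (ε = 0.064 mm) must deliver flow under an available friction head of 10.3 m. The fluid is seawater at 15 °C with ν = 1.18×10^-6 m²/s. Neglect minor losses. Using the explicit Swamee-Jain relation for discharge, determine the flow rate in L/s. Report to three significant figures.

Q ≈ 751 L/s

Swamee-Jain (Type II): Q = -0.965·√(gD⁵h_f/L)·ln[ε/(3.7D) + √(3.17ν²L/(gD³h_f))]
√(gD⁵h_f/L) = √(9.81·0.567⁵·10.3/977) = 0.07785
ε/(3.7D) = 3.05×10^-5; √(3.17ν²L/(gD³h_f)) = 1.53×10^-5
Q = -0.965·0.07785·ln(4.581×10^-5) = 0.7506 m³/s
Check: V = 2.97 m/s, Re = 1.43×10^6, f = 0.01335, h_f = 10.4 m ≈ 10.3 m ✓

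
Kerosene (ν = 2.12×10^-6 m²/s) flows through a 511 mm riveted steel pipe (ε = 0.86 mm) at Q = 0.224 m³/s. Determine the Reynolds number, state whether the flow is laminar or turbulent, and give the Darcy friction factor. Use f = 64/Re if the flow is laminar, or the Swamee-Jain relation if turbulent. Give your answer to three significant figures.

V = 4Q/(πD²) = 1.092 m/s
Re = VD/ν = 1.092·0.511/2.12×10^-6 = 2.63×10^5
Re > 4000 → turbulent; ε/D = 0.00168
Swamee-Jain: f = 0.02331

Re ≈ 2.63×10^5; turbulent; f ≈ 0.0233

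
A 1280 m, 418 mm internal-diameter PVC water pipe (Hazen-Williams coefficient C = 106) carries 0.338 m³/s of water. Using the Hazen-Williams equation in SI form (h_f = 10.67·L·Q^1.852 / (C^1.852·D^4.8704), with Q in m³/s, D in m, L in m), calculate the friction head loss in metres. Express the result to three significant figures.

h_f ≈ 22.8 m

h_f = 10.67·1280·0.338^1.852 / (106^1.852·0.418^4.8704) = 22.76 m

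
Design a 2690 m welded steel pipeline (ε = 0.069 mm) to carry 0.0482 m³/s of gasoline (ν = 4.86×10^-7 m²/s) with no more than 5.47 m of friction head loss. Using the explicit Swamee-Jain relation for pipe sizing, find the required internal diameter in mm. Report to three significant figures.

D ≈ 277 mm

Swamee-Jain (Type III): D = 0.66·[ε^1.25·(LQ²/(gh_f))^4.75 + ν·Q^9.4·(L/(gh_f))^5.2]^0.04
LQ²/(gh_f) = 0.1165; L/(gh_f) = 50.13
Term 1 = ε^1.25·(…)^4.75 = 2.31×10^-10; Term 2 = ν·Q^9.4·(…)^5.2 = 1.41×10^-10
D = 0.66·(2.31×10^-10 + 1.41×10^-10)^0.04 = 0.2769 m = 277 mm
Check: V = 0.800 m/s, Re = 4.56×10^5, f = 0.01607, h_f = 5.10 m ≈ 5.47 m ✓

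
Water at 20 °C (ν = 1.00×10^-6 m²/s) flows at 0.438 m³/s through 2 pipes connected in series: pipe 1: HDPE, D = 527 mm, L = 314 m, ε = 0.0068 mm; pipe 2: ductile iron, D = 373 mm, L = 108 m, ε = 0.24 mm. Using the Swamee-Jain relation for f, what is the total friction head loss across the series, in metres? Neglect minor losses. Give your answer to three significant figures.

H ≈ 5.73 m

Pipe 1: V = 2.008 m/s, Re = 1.06×10^6, ε/D = 1.29×10^-5, f = 0.01182, h_1 = f(L/D)V²/2g = 1.448 m
Pipe 2: V = 4.008 m/s, Re = 1.50×10^6, ε/D = 6.43×10^-4, f = 0.01805, h_2 = f(L/D)V²/2g = 4.280 m
Series → Q common, losses add: H = Σh = 5.727 m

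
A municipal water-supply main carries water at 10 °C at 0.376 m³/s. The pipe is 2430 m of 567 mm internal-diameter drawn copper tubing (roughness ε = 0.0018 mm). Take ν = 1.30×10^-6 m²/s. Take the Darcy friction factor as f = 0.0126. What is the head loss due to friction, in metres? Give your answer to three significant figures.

V = 4Q/(πD²) = 4·0.376/(π·0.567²) = 1.489 m/s
h_f = f(L/D)V²/(2g) = 0.01260·(2430/0.567)·1.489²/(2·9.81) = 6.103 m

h_f ≈ 6.10 m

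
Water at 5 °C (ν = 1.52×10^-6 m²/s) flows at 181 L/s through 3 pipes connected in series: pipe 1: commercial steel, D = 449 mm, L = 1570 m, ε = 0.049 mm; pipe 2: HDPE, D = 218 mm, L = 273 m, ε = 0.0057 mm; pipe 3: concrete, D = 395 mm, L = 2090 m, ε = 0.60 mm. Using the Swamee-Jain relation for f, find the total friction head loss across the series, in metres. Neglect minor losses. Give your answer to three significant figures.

Pipe 1: V = 1.143 m/s, Re = 3.38×10^5, ε/D = 1.09×10^-4, f = 0.01528, h_1 = f(L/D)V²/2g = 3.559 m
Pipe 2: V = 4.849 m/s, Re = 6.95×10^5, ε/D = 2.61×10^-5, f = 0.01284, h_2 = f(L/D)V²/2g = 19.28 m
Pipe 3: V = 1.477 m/s, Re = 3.84×10^5, ε/D = 0.00152, f = 0.02251, h_3 = f(L/D)V²/2g = 13.24 m
Series → Q common, losses add: H = Σh = 36.08 m

H ≈ 36.1 m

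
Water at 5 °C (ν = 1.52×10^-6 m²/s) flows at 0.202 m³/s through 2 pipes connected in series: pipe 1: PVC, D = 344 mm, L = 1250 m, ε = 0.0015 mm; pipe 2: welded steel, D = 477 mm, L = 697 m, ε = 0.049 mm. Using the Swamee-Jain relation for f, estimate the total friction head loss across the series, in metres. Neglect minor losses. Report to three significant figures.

Pipe 1: V = 2.173 m/s, Re = 4.92×10^5, ε/D = 4.36×10^-6, f = 0.01320, h_1 = f(L/D)V²/2g = 11.55 m
Pipe 2: V = 1.130 m/s, Re = 3.55×10^5, ε/D = 1.03×10^-4, f = 0.01512, h_2 = f(L/D)V²/2g = 1.439 m
Series → Q common, losses add: H = Σh = 12.99 m

H ≈ 13.0 m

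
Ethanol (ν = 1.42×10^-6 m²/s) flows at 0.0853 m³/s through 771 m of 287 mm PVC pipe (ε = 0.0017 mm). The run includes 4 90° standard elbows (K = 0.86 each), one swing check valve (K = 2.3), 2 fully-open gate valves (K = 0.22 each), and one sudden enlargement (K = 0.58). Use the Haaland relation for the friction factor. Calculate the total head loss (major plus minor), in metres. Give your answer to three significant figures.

V = 4Q/(πD²) = 1.319 m/s; V²/2g = 0.08861 m
Re = 2.66×10^5, ε/D = 5.92×10^-6 → f = 0.01471 (Haaland)
Major: h_f = f(L/D)·V²/2g = 0.01471·2686·0.08861 = 3.502 m
Minor: ΣK = 6.76; h_m = ΣK·V²/2g = 0.5990 m
Total H_L = 3.502 + 0.5990 = 4.101 m

H_L ≈ 4.10 m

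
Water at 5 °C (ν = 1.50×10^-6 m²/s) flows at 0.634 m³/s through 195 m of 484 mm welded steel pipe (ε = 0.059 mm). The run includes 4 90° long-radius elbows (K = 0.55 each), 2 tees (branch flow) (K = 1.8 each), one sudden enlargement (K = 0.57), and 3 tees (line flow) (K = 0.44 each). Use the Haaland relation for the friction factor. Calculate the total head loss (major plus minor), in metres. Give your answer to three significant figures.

V = 4Q/(πD²) = 3.446 m/s; V²/2g = 0.6052 m
Re = 1.11×10^6, ε/D = 1.22×10^-4 → f = 0.01354 (Haaland)
Major: h_f = f(L/D)·V²/2g = 0.01354·402.9·0.6052 = 3.301 m
Minor: ΣK = 7.69; h_m = ΣK·V²/2g = 4.654 m
Total H_L = 3.301 + 4.654 = 7.955 m

H_L ≈ 7.96 m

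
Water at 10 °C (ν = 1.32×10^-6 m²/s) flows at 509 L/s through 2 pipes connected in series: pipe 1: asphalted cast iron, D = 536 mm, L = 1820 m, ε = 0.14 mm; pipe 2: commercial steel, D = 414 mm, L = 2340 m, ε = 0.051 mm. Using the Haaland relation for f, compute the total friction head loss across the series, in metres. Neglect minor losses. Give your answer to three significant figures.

Pipe 1: V = 2.256 m/s, Re = 9.16×10^5, ε/D = 2.61×10^-4, f = 0.01529, h_1 = f(L/D)V²/2g = 13.47 m
Pipe 2: V = 3.781 m/s, Re = 1.19×10^6, ε/D = 1.23×10^-4, f = 0.01350, h_2 = f(L/D)V²/2g = 55.60 m
Series → Q common, losses add: H = Σh = 69.07 m

H ≈ 69.1 m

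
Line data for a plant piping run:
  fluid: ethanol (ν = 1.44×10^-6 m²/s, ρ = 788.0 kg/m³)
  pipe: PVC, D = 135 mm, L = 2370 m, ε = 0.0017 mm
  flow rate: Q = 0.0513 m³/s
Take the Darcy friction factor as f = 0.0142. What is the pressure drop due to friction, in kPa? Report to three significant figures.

V = 4Q/(πD²) = 4·0.0513/(π·0.135²) = 3.584 m/s
h_f = f(L/D)V²/(2g) = 0.01420·(2370/0.135)·3.584²/(2·9.81) = 163.2 m
Δp = ρg·h_f = 788.0·9.81·163.2 = 1262 kPa

Δp ≈ 1260 kPa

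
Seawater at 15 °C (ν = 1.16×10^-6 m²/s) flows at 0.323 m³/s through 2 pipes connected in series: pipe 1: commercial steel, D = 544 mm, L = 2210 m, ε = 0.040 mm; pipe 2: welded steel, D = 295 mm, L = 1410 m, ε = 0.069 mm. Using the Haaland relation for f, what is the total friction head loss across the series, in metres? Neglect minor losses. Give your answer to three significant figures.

Pipe 1: V = 1.390 m/s, Re = 6.52×10^5, ε/D = 7.35×10^-5, f = 0.01351, h_1 = f(L/D)V²/2g = 5.404 m
Pipe 2: V = 4.726 m/s, Re = 1.20×10^6, ε/D = 2.34×10^-4, f = 0.01485, h_2 = f(L/D)V²/2g = 80.77 m
Series → Q common, losses add: H = Σh = 86.17 m

H ≈ 86.2 m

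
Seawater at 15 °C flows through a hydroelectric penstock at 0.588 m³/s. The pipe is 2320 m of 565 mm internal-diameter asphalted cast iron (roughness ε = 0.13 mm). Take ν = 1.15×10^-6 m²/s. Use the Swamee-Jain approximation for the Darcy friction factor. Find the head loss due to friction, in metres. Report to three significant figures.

V = 4Q/(πD²) = 4·0.588/(π·0.565²) = 2.345 m/s
Re = VD/ν = 2.345·0.565/1.15×10^-6 = 1.15×10^6 → turbulent
ε/D = 0.13/565 = 2.30×10^-4
Swamee-Jain: f = 0.01498
h_f = f(L/D)V²/(2g) = 0.01498·(2320/0.565)·2.345²/(2·9.81) = 17.25 m

h_f ≈ 17.2 m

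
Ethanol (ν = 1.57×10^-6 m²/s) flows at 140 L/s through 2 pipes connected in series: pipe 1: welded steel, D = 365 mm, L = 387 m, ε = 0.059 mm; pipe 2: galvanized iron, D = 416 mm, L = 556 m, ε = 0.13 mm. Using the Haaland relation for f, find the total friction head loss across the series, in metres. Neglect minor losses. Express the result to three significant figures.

H ≈ 2.75 m

Pipe 1: V = 1.338 m/s, Re = 3.11×10^5, ε/D = 1.62×10^-4, f = 0.01569, h_1 = f(L/D)V²/2g = 1.518 m
Pipe 2: V = 1.030 m/s, Re = 2.73×10^5, ε/D = 3.13×10^-4, f = 0.01703, h_2 = f(L/D)V²/2g = 1.231 m
Series → Q common, losses add: H = Σh = 2.749 m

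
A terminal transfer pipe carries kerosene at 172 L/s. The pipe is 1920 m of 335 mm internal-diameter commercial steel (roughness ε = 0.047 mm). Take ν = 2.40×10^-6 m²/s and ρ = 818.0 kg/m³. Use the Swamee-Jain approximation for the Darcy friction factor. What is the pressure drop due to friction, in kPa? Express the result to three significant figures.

Δp ≈ 143 kPa

V = 4Q/(πD²) = 4·0.172/(π·0.335²) = 1.951 m/s
Re = VD/ν = 1.951·0.335/2.40×10^-6 = 2.72×10^5 → turbulent
ε/D = 0.047/335 = 1.40×10^-4
Swamee-Jain: f = 0.01600
h_f = f(L/D)V²/(2g) = 0.01600·(1920/0.335)·1.951²/(2·9.81) = 17.80 m
Δp = ρg·h_f = 818.0·9.81·17.80 = 142.9 kPa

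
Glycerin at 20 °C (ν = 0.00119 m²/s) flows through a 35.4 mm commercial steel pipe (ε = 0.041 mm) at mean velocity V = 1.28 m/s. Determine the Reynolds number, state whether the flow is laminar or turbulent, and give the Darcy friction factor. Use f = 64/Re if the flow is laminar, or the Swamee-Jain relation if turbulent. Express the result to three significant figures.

Re ≈ 38.1; laminar; f = 64/Re ≈ 1.68

Re = VD/ν = 1.280·0.0354/0.00119 = 38.1
Re < 2300 → laminar → f = 64/Re = 1.681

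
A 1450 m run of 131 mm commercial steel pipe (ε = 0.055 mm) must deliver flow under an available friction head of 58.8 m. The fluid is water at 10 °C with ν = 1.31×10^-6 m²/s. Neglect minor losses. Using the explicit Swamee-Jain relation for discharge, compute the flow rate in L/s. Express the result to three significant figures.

Q ≈ 32.4 L/s

Swamee-Jain (Type II): Q = -0.965·√(gD⁵h_f/L)·ln[ε/(3.7D) + √(3.17ν²L/(gD³h_f))]
√(gD⁵h_f/L) = √(9.81·0.131⁵·58.8/1450) = 0.003918
ε/(3.7D) = 1.13×10^-4; √(3.17ν²L/(gD³h_f)) = 7.80×10^-5
Q = -0.965·0.003918·ln(1.915×10^-4) = 0.03236 m³/s
Check: V = 2.40 m/s, Re = 2.40×10^5, f = 0.01819, h_f = 59.2 m ≈ 58.8 m ✓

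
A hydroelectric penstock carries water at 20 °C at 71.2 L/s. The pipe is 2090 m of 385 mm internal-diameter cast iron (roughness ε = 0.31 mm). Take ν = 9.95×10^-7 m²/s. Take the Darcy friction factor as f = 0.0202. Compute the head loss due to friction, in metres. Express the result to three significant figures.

h_f ≈ 2.09 m

V = 4Q/(πD²) = 4·0.0712/(π·0.385²) = 0.6116 m/s
h_f = f(L/D)V²/(2g) = 0.02020·(2090/0.385)·0.6116²/(2·9.81) = 2.091 m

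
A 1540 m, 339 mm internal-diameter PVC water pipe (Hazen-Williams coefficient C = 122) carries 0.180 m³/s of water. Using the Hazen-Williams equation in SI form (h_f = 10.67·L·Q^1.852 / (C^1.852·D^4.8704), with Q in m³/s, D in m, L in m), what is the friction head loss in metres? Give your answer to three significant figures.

h_f ≈ 18.2 m

h_f = 10.67·1540·0.180^1.852 / (122^1.852·0.339^4.8704) = 18.22 m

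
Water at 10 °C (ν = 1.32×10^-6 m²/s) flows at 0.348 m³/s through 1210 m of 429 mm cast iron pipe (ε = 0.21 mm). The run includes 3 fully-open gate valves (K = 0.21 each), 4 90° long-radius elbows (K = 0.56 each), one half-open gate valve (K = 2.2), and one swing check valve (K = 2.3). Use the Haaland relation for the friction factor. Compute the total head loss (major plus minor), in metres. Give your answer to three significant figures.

V = 4Q/(πD²) = 2.408 m/s; V²/2g = 0.2954 m
Re = 7.82×10^5, ε/D = 4.90×10^-4 → f = 0.01722 (Haaland)
Major: h_f = f(L/D)·V²/2g = 0.01722·2821·0.2954 = 14.35 m
Minor: ΣK = 7.37; h_m = ΣK·V²/2g = 2.177 m
Total H_L = 14.35 + 2.177 = 16.52 m

H_L ≈ 16.5 m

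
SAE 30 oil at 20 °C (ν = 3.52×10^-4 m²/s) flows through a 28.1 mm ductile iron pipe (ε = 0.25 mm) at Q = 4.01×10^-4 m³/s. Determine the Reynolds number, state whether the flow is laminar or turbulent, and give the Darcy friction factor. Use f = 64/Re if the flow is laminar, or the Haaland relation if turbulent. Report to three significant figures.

Re ≈ 51.6; laminar; f = 64/Re ≈ 1.24

V = 4Q/(πD²) = 0.6466 m/s
Re = VD/ν = 0.6466·0.0281/3.52×10^-4 = 51.6
Re < 2300 → laminar → f = 64/Re = 1.240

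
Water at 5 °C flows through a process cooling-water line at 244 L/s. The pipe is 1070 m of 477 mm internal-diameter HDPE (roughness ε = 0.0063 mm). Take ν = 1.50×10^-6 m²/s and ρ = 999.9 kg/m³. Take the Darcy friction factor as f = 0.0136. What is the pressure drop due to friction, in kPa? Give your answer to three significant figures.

Δp ≈ 28.4 kPa

V = 4Q/(πD²) = 4·0.244/(π·0.477²) = 1.365 m/s
h_f = f(L/D)V²/(2g) = 0.01360·(1070/0.477)·1.365²/(2·9.81) = 2.899 m
Δp = ρg·h_f = 999.9·9.81·2.899 = 28.44 kPa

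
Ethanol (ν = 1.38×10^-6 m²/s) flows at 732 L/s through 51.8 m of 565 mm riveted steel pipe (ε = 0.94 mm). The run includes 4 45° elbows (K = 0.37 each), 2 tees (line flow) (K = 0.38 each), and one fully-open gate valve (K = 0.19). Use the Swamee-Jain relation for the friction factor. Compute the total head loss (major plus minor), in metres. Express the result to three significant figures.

V = 4Q/(πD²) = 2.920 m/s; V²/2g = 0.4345 m
Re = 1.20×10^6, ε/D = 0.00166 → f = 0.02256 (Swamee-Jain)
Major: h_f = f(L/D)·V²/2g = 0.02256·91.68·0.4345 = 0.8987 m
Minor: ΣK = 2.43; h_m = ΣK·V²/2g = 1.056 m
Total H_L = 0.8987 + 1.056 = 1.954 m

H_L ≈ 1.95 m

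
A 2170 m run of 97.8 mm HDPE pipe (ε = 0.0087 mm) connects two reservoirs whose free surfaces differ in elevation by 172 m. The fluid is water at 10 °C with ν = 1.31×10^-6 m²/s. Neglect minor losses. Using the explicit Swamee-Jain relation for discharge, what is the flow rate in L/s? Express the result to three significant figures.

Swamee-Jain (Type II): Q = -0.965·√(gD⁵h_f/L)·ln[ε/(3.7D) + √(3.17ν²L/(gD³h_f))]
√(gD⁵h_f/L) = √(9.81·0.0978⁵·172/2170) = 0.002638
ε/(3.7D) = 2.40×10^-5; √(3.17ν²L/(gD³h_f)) = 8.65×10^-5
Q = -0.965·0.002638·ln(1.105×10^-4) = 0.02319 m³/s
Check: V = 3.09 m/s, Re = 2.30×10^5, f = 0.01594, h_f = 172 m ≈ 172 m ✓

Q ≈ 23.2 L/s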